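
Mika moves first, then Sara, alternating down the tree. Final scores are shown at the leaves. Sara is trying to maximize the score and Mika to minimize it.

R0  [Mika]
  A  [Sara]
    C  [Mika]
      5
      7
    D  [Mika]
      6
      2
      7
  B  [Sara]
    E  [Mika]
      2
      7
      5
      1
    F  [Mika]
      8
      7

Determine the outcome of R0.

5

C (Mika): min(5, 7) = 5
D (Mika): min(6, 2, 7) = 2
A (Sara): max(5, 2) = 5
E (Mika): min(2, 7, 5, 1) = 1
F (Mika): min(8, 7) = 7
B (Sara): max(1, 7) = 7
R0 (Mika): min(5, 7) = 5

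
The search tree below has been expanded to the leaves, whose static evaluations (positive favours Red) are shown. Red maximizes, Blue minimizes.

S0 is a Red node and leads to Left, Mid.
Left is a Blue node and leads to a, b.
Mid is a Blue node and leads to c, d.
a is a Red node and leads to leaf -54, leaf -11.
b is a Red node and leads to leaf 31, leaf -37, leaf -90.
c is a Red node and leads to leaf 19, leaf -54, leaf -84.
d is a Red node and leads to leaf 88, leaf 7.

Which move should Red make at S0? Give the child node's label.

a (Red): max(-54, -11) = -11
b (Red): max(31, -37, -90) = 31
Left (Blue): min(-11, 31) = -11
c (Red): max(19, -54, -84) = 19
d (Red): max(88, 7) = 88
Mid (Blue): min(19, 88) = 19
S0 (Red): max(-11, 19) = 19
Red at S0 wants the highest of {Left=-11, Mid=19}, so chooses Mid.

Mid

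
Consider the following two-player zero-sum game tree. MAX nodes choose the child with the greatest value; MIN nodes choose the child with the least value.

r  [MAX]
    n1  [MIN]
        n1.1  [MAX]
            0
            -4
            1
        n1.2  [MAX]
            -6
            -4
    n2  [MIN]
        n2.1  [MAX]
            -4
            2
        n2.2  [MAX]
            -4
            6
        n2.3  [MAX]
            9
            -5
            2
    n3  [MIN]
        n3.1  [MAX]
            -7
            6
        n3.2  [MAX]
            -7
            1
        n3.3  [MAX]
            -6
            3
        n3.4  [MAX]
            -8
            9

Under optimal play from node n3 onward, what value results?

1

n3.1 (MAX): max(-7, 6) = 6
n3.2 (MAX): max(-7, 1) = 1
n3.3 (MAX): max(-6, 3) = 3
n3.4 (MAX): max(-8, 9) = 9
n3 (MIN): min(6, 1, 3, 9) = 1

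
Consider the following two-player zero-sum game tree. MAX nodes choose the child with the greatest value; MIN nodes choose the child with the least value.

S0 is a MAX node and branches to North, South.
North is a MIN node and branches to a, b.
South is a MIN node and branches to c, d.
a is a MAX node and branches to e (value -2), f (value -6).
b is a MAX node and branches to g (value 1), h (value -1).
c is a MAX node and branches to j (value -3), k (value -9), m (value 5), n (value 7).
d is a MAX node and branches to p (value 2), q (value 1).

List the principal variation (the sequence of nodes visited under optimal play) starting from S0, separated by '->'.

a (MAX): max(-2, -6) = -2
b (MAX): max(1, -1) = 1
North (MIN): min(-2, 1) = -2
c (MAX): max(-3, -9, 5, 7) = 7
d (MAX): max(2, 1) = 2
South (MIN): min(7, 2) = 2
S0 (MAX): max(-2, 2) = 2
At S0, MAX picks South (highest: 2).
At South, MIN picks d (lowest: 2).
At d, MAX picks p (highest: 2).
Terminal value 2.

S0 -> South -> d -> p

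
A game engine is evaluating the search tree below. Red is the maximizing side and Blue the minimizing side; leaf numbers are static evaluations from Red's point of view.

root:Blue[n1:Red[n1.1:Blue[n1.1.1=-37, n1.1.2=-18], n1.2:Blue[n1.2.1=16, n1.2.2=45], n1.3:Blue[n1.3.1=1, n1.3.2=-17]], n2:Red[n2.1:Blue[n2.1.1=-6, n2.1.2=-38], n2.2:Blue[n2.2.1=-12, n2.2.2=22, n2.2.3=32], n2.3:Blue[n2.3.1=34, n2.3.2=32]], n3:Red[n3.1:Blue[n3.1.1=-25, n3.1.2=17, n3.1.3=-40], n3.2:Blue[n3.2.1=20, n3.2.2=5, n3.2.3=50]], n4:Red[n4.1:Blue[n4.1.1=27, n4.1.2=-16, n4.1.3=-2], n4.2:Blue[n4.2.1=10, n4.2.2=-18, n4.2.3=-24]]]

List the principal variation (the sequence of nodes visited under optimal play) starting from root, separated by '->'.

root -> n4 -> n4.1 -> n4.1.2

n1.1 (Blue): min(-37, -18) = -37
n1.2 (Blue): min(16, 45) = 16
n1.3 (Blue): min(1, -17) = -17
n1 (Red): max(-37, 16, -17) = 16
n2.1 (Blue): min(-6, -38) = -38
n2.2 (Blue): min(-12, 22, 32) = -12
n2.3 (Blue): min(34, 32) = 32
n2 (Red): max(-38, -12, 32) = 32
n3.1 (Blue): min(-25, 17, -40) = -40
n3.2 (Blue): min(20, 5, 50) = 5
n3 (Red): max(-40, 5) = 5
n4.1 (Blue): min(27, -16, -2) = -16
n4.2 (Blue): min(10, -18, -24) = -24
n4 (Red): max(-16, -24) = -16
root (Blue): min(16, 32, 5, -16) = -16
At root, Blue picks n4 (lowest: -16).
At n4, Red picks n4.1 (highest: -16).
At n4.1, Blue picks n4.1.2 (lowest: -16).
Terminal value -16.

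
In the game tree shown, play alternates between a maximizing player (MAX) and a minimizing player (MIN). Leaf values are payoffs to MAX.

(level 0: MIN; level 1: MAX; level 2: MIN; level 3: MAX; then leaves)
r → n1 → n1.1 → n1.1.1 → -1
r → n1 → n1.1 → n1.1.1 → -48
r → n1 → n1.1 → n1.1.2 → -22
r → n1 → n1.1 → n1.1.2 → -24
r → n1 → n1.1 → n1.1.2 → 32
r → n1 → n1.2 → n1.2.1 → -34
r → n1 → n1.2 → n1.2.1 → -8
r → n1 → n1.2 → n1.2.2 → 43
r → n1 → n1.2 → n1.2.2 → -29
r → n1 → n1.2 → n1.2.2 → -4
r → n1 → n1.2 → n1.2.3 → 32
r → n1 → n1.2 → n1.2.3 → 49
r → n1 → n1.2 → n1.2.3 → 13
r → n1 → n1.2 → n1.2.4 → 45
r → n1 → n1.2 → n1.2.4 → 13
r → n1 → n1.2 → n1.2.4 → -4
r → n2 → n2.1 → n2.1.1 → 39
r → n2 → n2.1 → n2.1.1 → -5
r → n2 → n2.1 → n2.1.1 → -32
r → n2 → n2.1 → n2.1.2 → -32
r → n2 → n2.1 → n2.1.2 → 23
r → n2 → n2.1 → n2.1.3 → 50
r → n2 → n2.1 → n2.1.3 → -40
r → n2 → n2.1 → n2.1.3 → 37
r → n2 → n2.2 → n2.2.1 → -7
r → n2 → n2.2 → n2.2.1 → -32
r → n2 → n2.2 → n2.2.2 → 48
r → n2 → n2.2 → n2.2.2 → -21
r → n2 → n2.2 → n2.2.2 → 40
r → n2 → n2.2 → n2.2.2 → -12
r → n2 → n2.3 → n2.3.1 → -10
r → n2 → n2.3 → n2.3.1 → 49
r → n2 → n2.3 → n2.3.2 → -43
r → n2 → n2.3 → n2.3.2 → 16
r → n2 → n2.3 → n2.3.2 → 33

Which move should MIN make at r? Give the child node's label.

n1

n1.1.1 (MAX): max(-1, -48) = -1
n1.1.2 (MAX): max(-22, -24, 32) = 32
n1.1 (MIN): min(-1, 32) = -1
n1.2.1 (MAX): max(-34, -8) = -8
n1.2.2 (MAX): max(43, -29, -4) = 43
n1.2.3 (MAX): max(32, 49, 13) = 49
n1.2.4 (MAX): max(45, 13, -4) = 45
n1.2 (MIN): min(-8, 43, 49, 45) = -8
n1 (MAX): max(-1, -8) = -1
n2.1.1 (MAX): max(39, -5, -32) = 39
n2.1.2 (MAX): max(-32, 23) = 23
n2.1.3 (MAX): max(50, -40, 37) = 50
n2.1 (MIN): min(39, 23, 50) = 23
n2.2.1 (MAX): max(-7, -32) = -7
n2.2.2 (MAX): max(48, -21, 40, -12) = 48
n2.2 (MIN): min(-7, 48) = -7
n2.3.1 (MAX): max(-10, 49) = 49
n2.3.2 (MAX): max(-43, 16, 33) = 33
n2.3 (MIN): min(49, 33) = 33
n2 (MAX): max(23, -7, 33) = 33
r (MIN): min(-1, 33) = -1
MIN at r wants the lowest of {n1=-1, n2=33}, so chooses n1.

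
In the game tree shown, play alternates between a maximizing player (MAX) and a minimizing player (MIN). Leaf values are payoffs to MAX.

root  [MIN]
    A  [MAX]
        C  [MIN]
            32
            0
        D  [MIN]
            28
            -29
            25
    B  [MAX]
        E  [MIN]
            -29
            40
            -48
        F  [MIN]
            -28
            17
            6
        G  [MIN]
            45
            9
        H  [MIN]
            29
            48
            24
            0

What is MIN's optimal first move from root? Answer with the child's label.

A

C (MIN): min(32, 0) = 0
D (MIN): min(28, -29, 25) = -29
A (MAX): max(0, -29) = 0
E (MIN): min(-29, 40, -48) = -48
F (MIN): min(-28, 17, 6) = -28
G (MIN): min(45, 9) = 9
H (MIN): min(29, 48, 24, 0) = 0
B (MAX): max(-48, -28, 9, 0) = 9
root (MIN): min(0, 9) = 0
MIN at root wants the lowest of {A=0, B=9}, so chooses A.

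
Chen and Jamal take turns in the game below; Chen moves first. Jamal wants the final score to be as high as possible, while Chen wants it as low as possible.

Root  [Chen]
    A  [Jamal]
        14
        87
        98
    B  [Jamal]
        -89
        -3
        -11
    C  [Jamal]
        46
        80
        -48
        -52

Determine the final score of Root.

A (Jamal): max(14, 87, 98) = 98
B (Jamal): max(-89, -3, -11) = -3
C (Jamal): max(46, 80, -48, -52) = 80
Root (Chen): min(98, -3, 80) = -3

-3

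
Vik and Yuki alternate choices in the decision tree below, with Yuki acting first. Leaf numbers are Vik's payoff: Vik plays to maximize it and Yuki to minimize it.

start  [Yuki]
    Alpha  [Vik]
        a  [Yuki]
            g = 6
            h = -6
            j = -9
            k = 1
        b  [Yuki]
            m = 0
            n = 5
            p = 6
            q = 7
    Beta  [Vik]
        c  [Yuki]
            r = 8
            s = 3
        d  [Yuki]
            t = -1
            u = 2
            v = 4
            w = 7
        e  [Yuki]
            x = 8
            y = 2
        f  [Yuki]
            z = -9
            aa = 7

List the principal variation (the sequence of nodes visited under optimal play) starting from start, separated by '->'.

start -> Alpha -> b -> m

a (Yuki): min(6, -6, -9, 1) = -9
b (Yuki): min(0, 5, 6, 7) = 0
Alpha (Vik): max(-9, 0) = 0
c (Yuki): min(8, 3) = 3
d (Yuki): min(-1, 2, 4, 7) = -1
e (Yuki): min(8, 2) = 2
f (Yuki): min(-9, 7) = -9
Beta (Vik): max(3, -1, 2, -9) = 3
start (Yuki): min(0, 3) = 0
At start, Yuki picks Alpha (lowest: 0).
At Alpha, Vik picks b (highest: 0).
At b, Yuki picks m (lowest: 0).
Terminal value 0.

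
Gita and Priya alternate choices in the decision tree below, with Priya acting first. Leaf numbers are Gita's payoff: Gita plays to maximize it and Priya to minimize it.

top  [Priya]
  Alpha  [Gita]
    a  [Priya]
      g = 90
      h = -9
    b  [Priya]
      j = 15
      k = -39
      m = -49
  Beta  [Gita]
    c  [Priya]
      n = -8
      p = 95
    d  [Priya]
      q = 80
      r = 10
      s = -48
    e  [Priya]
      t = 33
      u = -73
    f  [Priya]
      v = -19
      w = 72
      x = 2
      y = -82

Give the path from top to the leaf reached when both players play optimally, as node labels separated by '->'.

a (Priya): min(90, -9) = -9
b (Priya): min(15, -39, -49) = -49
Alpha (Gita): max(-9, -49) = -9
c (Priya): min(-8, 95) = -8
d (Priya): min(80, 10, -48) = -48
e (Priya): min(33, -73) = -73
f (Priya): min(-19, 72, 2, -82) = -82
Beta (Gita): max(-8, -48, -73, -82) = -8
top (Priya): min(-9, -8) = -9
At top, Priya picks Alpha (lowest: -9).
At Alpha, Gita picks a (highest: -9).
At a, Priya picks h (lowest: -9).
Terminal value -9.

top -> Alpha -> a -> h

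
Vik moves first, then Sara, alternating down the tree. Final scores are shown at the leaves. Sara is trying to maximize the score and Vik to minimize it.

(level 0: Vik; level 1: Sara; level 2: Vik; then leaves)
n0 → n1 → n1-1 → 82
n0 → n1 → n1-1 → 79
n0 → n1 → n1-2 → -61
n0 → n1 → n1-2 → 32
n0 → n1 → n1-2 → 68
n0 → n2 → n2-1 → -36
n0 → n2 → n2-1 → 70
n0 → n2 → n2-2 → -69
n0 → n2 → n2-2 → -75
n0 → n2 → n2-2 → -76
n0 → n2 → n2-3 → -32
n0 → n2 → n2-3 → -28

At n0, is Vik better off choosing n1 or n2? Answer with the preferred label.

n1-1 (Vik): min(82, 79) = 79
n1-2 (Vik): min(-61, 32, 68) = -61
n1 (Sara): max(79, -61) = 79
n2-1 (Vik): min(-36, 70) = -36
n2-2 (Vik): min(-69, -75, -76) = -76
n2-3 (Vik): min(-32, -28) = -32
n2 (Sara): max(-36, -76, -32) = -32
Vik prefers the lower value; n1=79, n2=-32. n2 is better since -32 < 79.

n2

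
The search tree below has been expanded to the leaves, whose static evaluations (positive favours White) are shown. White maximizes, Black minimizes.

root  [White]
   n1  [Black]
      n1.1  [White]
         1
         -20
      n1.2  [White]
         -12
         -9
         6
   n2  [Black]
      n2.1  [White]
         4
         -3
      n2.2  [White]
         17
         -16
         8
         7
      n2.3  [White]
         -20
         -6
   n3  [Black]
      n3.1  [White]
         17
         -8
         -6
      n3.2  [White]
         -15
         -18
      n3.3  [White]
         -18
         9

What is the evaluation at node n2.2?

n2.2 (White): max(17, -16, 8, 7) = 17

17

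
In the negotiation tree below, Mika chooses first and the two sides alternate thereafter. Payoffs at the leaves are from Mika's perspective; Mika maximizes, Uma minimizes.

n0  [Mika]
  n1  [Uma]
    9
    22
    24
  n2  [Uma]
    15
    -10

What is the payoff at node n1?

9

n1 (Uma): min(9, 22, 24) = 9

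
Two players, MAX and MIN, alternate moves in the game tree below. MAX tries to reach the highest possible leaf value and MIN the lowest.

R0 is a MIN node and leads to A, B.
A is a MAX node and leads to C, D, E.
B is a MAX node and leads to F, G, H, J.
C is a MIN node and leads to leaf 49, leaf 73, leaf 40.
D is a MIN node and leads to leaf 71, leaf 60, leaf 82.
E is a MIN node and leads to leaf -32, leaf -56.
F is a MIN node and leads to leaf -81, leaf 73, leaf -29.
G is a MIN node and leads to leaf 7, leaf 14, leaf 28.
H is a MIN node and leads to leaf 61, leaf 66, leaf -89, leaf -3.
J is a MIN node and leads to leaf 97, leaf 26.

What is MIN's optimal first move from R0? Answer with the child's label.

B

C (MIN): min(49, 73, 40) = 40
D (MIN): min(71, 60, 82) = 60
E (MIN): min(-32, -56) = -56
A (MAX): max(40, 60, -56) = 60
F (MIN): min(-81, 73, -29) = -81
G (MIN): min(7, 14, 28) = 7
H (MIN): min(61, 66, -89, -3) = -89
J (MIN): min(97, 26) = 26
B (MAX): max(-81, 7, -89, 26) = 26
R0 (MIN): min(60, 26) = 26
MIN at R0 wants the lowest of {A=60, B=26}, so chooses B.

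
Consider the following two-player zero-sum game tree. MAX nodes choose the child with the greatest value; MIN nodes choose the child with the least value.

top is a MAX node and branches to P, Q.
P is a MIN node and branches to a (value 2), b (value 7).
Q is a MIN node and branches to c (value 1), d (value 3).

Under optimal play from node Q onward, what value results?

Q (MIN): min(1, 3) = 1

1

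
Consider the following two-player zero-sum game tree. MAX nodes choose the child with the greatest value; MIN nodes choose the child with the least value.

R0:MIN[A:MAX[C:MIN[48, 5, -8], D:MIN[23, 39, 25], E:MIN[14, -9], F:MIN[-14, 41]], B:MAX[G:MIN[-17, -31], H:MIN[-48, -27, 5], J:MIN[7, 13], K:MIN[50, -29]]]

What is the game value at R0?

7

C (MIN): min(48, 5, -8) = -8
D (MIN): min(23, 39, 25) = 23
E (MIN): min(14, -9) = -9
F (MIN): min(-14, 41) = -14
A (MAX): max(-8, 23, -9, -14) = 23
G (MIN): min(-17, -31) = -31
H (MIN): min(-48, -27, 5) = -48
J (MIN): min(7, 13) = 7
K (MIN): min(50, -29) = -29
B (MAX): max(-31, -48, 7, -29) = 7
R0 (MIN): min(23, 7) = 7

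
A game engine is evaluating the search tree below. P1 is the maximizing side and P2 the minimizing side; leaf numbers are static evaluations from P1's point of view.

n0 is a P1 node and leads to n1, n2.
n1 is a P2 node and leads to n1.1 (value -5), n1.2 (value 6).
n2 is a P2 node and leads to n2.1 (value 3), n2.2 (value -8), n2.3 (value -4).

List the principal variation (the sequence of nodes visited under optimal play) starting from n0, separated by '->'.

n0 -> n1 -> n1.1

n1 (P2): min(-5, 6) = -5
n2 (P2): min(3, -8, -4) = -8
n0 (P1): max(-5, -8) = -5
At n0, P1 picks n1 (highest: -5).
At n1, P2 picks n1.1 (lowest: -5).
Terminal value -5.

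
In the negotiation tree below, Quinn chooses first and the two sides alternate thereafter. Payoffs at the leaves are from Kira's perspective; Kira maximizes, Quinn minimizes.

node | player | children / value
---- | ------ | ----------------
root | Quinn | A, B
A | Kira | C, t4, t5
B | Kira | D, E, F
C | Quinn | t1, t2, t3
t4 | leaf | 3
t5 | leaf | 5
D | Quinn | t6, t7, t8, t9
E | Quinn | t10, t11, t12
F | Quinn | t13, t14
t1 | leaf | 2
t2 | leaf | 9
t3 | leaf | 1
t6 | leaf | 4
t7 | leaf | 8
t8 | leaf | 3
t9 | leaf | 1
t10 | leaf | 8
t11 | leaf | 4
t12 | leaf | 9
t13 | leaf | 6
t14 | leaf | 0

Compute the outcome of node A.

5

C (Quinn): min(2, 9, 1) = 1
A (Kira): max(1, 3, 5) = 5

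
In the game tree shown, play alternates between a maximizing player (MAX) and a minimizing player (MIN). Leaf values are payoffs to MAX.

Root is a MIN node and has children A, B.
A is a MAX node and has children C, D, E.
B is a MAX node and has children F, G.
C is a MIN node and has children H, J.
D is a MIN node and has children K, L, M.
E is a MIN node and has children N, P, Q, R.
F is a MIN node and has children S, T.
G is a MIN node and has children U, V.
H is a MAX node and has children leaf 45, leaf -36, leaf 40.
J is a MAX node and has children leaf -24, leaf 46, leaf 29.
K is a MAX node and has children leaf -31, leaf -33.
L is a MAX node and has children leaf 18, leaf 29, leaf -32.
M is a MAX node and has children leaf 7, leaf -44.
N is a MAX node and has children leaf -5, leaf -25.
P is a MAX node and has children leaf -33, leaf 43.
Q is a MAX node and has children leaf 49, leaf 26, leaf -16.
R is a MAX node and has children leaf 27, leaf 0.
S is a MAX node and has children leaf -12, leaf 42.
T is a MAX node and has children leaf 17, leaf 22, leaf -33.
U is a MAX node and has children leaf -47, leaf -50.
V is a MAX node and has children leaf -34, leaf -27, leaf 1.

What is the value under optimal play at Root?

22

H (MAX): max(45, -36, 40) = 45
J (MAX): max(-24, 46, 29) = 46
C (MIN): min(45, 46) = 45
K (MAX): max(-31, -33) = -31
L (MAX): max(18, 29, -32) = 29
M (MAX): max(7, -44) = 7
D (MIN): min(-31, 29, 7) = -31
N (MAX): max(-5, -25) = -5
P (MAX): max(-33, 43) = 43
Q (MAX): max(49, 26, -16) = 49
R (MAX): max(27, 0) = 27
E (MIN): min(-5, 43, 49, 27) = -5
A (MAX): max(45, -31, -5) = 45
S (MAX): max(-12, 42) = 42
T (MAX): max(17, 22, -33) = 22
F (MIN): min(42, 22) = 22
U (MAX): max(-47, -50) = -47
V (MAX): max(-34, -27, 1) = 1
G (MIN): min(-47, 1) = -47
B (MAX): max(22, -47) = 22
Root (MIN): min(45, 22) = 22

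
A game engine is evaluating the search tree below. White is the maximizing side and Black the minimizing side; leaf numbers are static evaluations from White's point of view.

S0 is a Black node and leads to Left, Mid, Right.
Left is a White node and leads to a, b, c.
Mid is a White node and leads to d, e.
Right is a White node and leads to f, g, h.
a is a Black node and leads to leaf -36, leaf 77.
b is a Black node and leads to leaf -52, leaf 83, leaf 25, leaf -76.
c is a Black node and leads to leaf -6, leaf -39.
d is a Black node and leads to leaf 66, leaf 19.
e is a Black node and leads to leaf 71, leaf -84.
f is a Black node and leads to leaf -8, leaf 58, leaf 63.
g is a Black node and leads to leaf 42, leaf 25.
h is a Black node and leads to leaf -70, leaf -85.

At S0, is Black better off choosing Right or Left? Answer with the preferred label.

Left

f (Black): min(-8, 58, 63) = -8
g (Black): min(42, 25) = 25
h (Black): min(-70, -85) = -85
Right (White): max(-8, 25, -85) = 25
a (Black): min(-36, 77) = -36
b (Black): min(-52, 83, 25, -76) = -76
c (Black): min(-6, -39) = -39
Left (White): max(-36, -76, -39) = -36
Black prefers the lower value; Right=25, Left=-36. Left is better since -36 < 25.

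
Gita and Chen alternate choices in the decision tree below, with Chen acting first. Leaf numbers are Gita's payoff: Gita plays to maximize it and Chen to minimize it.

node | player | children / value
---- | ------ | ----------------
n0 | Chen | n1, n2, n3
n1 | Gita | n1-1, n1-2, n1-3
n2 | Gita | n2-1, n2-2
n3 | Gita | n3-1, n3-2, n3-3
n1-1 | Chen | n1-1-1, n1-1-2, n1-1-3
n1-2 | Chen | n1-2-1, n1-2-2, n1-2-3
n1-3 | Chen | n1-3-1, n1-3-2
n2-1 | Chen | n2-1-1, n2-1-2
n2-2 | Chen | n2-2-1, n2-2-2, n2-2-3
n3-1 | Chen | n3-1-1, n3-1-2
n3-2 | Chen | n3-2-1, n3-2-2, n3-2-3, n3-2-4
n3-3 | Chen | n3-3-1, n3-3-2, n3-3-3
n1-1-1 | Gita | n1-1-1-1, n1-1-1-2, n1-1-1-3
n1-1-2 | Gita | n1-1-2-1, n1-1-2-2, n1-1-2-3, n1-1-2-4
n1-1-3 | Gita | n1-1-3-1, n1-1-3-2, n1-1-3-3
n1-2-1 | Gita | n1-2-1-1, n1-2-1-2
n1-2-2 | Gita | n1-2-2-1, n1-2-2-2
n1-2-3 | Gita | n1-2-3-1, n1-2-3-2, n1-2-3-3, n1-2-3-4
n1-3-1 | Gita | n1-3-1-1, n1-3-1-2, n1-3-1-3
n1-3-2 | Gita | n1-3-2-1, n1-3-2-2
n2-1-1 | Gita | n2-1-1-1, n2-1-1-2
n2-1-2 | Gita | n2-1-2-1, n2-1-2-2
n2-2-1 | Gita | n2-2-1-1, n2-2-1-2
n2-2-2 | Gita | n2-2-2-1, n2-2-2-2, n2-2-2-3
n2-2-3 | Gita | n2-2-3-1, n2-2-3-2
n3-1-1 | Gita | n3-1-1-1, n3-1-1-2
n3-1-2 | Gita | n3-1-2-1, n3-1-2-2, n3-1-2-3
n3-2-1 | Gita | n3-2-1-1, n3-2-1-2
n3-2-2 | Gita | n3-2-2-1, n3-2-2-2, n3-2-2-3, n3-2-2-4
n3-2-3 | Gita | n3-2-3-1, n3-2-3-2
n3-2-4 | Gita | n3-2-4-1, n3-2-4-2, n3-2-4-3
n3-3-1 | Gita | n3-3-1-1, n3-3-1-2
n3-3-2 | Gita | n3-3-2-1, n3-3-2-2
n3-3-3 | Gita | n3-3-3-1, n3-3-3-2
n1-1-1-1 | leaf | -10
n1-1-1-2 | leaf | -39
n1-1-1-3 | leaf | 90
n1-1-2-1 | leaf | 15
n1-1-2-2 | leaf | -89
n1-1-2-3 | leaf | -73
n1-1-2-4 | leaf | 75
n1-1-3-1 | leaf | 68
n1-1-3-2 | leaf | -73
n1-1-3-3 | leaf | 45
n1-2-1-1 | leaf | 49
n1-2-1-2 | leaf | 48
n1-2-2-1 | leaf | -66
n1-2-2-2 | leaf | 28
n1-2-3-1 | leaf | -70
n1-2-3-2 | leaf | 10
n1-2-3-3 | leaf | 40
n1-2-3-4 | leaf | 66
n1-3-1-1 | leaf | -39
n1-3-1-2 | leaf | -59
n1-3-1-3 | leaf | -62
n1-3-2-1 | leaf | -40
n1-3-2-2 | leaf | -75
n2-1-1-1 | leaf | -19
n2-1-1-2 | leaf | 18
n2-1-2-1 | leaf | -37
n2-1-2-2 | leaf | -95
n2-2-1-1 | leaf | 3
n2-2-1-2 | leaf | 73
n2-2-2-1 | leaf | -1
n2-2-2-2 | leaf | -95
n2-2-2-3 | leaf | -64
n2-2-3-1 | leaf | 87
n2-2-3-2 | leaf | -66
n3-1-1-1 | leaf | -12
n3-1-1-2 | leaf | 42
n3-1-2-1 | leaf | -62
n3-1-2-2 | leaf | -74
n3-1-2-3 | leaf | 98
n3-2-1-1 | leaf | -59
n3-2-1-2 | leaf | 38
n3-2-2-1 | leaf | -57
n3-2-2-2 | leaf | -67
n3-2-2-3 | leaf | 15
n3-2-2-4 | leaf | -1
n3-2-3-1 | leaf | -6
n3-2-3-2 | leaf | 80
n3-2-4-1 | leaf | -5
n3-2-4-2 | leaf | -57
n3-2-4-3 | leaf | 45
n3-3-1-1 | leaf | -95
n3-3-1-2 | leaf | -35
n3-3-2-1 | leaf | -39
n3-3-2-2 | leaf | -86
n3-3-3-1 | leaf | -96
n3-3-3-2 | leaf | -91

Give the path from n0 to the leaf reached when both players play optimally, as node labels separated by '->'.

n0 -> n2 -> n2-2 -> n2-2-2 -> n2-2-2-1

n1-1-1 (Gita): max(-10, -39, 90) = 90
n1-1-2 (Gita): max(15, -89, -73, 75) = 75
n1-1-3 (Gita): max(68, -73, 45) = 68
n1-1 (Chen): min(90, 75, 68) = 68
n1-2-1 (Gita): max(49, 48) = 49
n1-2-2 (Gita): max(-66, 28) = 28
n1-2-3 (Gita): max(-70, 10, 40, 66) = 66
n1-2 (Chen): min(49, 28, 66) = 28
n1-3-1 (Gita): max(-39, -59, -62) = -39
n1-3-2 (Gita): max(-40, -75) = -40
n1-3 (Chen): min(-39, -40) = -40
n1 (Gita): max(68, 28, -40) = 68
n2-1-1 (Gita): max(-19, 18) = 18
n2-1-2 (Gita): max(-37, -95) = -37
n2-1 (Chen): min(18, -37) = -37
n2-2-1 (Gita): max(3, 73) = 73
n2-2-2 (Gita): max(-1, -95, -64) = -1
n2-2-3 (Gita): max(87, -66) = 87
n2-2 (Chen): min(73, -1, 87) = -1
n2 (Gita): max(-37, -1) = -1
n3-1-1 (Gita): max(-12, 42) = 42
n3-1-2 (Gita): max(-62, -74, 98) = 98
n3-1 (Chen): min(42, 98) = 42
n3-2-1 (Gita): max(-59, 38) = 38
n3-2-2 (Gita): max(-57, -67, 15, -1) = 15
n3-2-3 (Gita): max(-6, 80) = 80
n3-2-4 (Gita): max(-5, -57, 45) = 45
n3-2 (Chen): min(38, 15, 80, 45) = 15
n3-3-1 (Gita): max(-95, -35) = -35
n3-3-2 (Gita): max(-39, -86) = -39
n3-3-3 (Gita): max(-96, -91) = -91
n3-3 (Chen): min(-35, -39, -91) = -91
n3 (Gita): max(42, 15, -91) = 42
n0 (Chen): min(68, -1, 42) = -1
At n0, Chen picks n2 (lowest: -1).
At n2, Gita picks n2-2 (highest: -1).
At n2-2, Chen picks n2-2-2 (lowest: -1).
At n2-2-2, Gita picks n2-2-2-1 (highest: -1).
Terminal value -1.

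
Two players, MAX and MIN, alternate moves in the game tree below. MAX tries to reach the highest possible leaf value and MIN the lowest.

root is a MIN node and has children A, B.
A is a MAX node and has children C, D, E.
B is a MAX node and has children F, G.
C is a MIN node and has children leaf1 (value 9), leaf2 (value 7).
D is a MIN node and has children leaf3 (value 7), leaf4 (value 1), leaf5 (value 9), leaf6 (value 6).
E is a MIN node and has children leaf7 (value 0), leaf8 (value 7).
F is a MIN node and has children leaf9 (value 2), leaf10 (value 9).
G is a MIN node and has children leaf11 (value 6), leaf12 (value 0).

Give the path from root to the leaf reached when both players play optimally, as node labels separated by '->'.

root -> B -> F -> leaf9

C (MIN): min(9, 7) = 7
D (MIN): min(7, 1, 9, 6) = 1
E (MIN): min(0, 7) = 0
A (MAX): max(7, 1, 0) = 7
F (MIN): min(2, 9) = 2
G (MIN): min(6, 0) = 0
B (MAX): max(2, 0) = 2
root (MIN): min(7, 2) = 2
At root, MIN picks B (lowest: 2).
At B, MAX picks F (highest: 2).
At F, MIN picks leaf9 (lowest: 2).
Terminal value 2.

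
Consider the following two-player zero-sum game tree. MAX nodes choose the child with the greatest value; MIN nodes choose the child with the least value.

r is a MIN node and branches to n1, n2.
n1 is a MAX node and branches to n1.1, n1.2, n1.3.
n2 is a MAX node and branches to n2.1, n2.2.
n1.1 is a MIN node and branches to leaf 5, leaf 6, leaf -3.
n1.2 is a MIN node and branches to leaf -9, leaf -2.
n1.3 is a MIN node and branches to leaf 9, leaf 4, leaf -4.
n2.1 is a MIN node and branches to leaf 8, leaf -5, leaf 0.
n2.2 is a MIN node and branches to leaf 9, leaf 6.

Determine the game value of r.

n1.1 (MIN): min(5, 6, -3) = -3
n1.2 (MIN): min(-9, -2) = -9
n1.3 (MIN): min(9, 4, -4) = -4
n1 (MAX): max(-3, -9, -4) = -3
n2.1 (MIN): min(8, -5, 0) = -5
n2.2 (MIN): min(9, 6) = 6
n2 (MAX): max(-5, 6) = 6
r (MIN): min(-3, 6) = -3

-3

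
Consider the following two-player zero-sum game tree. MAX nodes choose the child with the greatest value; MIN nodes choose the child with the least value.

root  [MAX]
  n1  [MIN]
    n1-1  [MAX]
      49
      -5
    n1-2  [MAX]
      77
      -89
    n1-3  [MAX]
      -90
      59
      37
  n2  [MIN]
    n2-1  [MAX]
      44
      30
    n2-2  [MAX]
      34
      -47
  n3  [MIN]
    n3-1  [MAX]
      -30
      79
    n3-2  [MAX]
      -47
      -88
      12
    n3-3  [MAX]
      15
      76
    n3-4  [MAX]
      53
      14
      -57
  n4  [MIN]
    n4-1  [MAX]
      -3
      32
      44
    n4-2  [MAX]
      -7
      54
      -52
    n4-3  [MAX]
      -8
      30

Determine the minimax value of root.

n1-1 (MAX): max(49, -5) = 49
n1-2 (MAX): max(77, -89) = 77
n1-3 (MAX): max(-90, 59, 37) = 59
n1 (MIN): min(49, 77, 59) = 49
n2-1 (MAX): max(44, 30) = 44
n2-2 (MAX): max(34, -47) = 34
n2 (MIN): min(44, 34) = 34
n3-1 (MAX): max(-30, 79) = 79
n3-2 (MAX): max(-47, -88, 12) = 12
n3-3 (MAX): max(15, 76) = 76
n3-4 (MAX): max(53, 14, -57) = 53
n3 (MIN): min(79, 12, 76, 53) = 12
n4-1 (MAX): max(-3, 32, 44) = 44
n4-2 (MAX): max(-7, 54, -52) = 54
n4-3 (MAX): max(-8, 30) = 30
n4 (MIN): min(44, 54, 30) = 30
root (MAX): max(49, 34, 12, 30) = 49

49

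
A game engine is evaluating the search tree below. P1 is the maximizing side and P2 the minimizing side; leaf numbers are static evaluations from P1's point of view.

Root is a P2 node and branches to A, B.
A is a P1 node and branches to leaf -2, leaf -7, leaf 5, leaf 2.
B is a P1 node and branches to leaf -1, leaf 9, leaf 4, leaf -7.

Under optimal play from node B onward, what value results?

9

B (P1): max(-1, 9, 4, -7) = 9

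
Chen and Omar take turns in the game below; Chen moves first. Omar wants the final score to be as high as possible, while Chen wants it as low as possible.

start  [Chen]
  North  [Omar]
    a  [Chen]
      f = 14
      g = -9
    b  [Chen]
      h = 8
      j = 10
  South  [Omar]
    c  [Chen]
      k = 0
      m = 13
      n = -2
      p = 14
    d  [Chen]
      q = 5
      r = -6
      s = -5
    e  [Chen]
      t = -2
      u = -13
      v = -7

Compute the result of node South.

c (Chen): min(0, 13, -2, 14) = -2
d (Chen): min(5, -6, -5) = -6
e (Chen): min(-2, -13, -7) = -13
South (Omar): max(-2, -6, -13) = -2

-2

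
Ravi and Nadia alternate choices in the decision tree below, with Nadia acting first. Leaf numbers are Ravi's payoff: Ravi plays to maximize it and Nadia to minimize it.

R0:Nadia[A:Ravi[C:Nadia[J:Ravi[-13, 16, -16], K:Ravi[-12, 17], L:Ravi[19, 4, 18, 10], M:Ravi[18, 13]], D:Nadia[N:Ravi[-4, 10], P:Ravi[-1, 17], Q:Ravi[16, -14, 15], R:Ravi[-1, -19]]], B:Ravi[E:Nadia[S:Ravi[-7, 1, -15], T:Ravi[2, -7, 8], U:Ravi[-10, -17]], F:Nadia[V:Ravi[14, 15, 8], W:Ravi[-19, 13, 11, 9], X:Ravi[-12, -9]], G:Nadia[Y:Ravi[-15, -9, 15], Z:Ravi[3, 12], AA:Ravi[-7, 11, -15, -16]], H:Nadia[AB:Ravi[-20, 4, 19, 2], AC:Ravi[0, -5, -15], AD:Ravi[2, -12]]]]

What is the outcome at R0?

J (Ravi): max(-13, 16, -16) = 16
K (Ravi): max(-12, 17) = 17
L (Ravi): max(19, 4, 18, 10) = 19
M (Ravi): max(18, 13) = 18
C (Nadia): min(16, 17, 19, 18) = 16
N (Ravi): max(-4, 10) = 10
P (Ravi): max(-1, 17) = 17
Q (Ravi): max(16, -14, 15) = 16
R (Ravi): max(-1, -19) = -1
D (Nadia): min(10, 17, 16, -1) = -1
A (Ravi): max(16, -1) = 16
S (Ravi): max(-7, 1, -15) = 1
T (Ravi): max(2, -7, 8) = 8
U (Ravi): max(-10, -17) = -10
E (Nadia): min(1, 8, -10) = -10
V (Ravi): max(14, 15, 8) = 15
W (Ravi): max(-19, 13, 11, 9) = 13
X (Ravi): max(-12, -9) = -9
F (Nadia): min(15, 13, -9) = -9
Y (Ravi): max(-15, -9, 15) = 15
Z (Ravi): max(3, 12) = 12
AA (Ravi): max(-7, 11, -15, -16) = 11
G (Nadia): min(15, 12, 11) = 11
AB (Ravi): max(-20, 4, 19, 2) = 19
AC (Ravi): max(0, -5, -15) = 0
AD (Ravi): max(2, -12) = 2
H (Nadia): min(19, 0, 2) = 0
B (Ravi): max(-10, -9, 11, 0) = 11
R0 (Nadia): min(16, 11) = 11

11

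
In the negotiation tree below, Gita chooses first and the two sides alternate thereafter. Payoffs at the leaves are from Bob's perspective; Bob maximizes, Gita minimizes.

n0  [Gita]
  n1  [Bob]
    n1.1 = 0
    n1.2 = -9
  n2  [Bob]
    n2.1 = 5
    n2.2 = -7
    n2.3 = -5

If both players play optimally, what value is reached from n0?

0

n1 (Bob): max(0, -9) = 0
n2 (Bob): max(5, -7, -5) = 5
n0 (Gita): min(0, 5) = 0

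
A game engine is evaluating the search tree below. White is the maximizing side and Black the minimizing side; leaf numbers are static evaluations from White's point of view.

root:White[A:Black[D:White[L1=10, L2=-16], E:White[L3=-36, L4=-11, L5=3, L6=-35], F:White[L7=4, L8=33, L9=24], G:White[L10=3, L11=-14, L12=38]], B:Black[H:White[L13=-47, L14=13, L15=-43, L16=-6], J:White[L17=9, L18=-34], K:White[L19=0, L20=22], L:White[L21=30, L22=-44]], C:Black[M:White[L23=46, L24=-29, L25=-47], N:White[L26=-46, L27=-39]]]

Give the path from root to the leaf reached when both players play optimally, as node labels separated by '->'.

D (White): max(10, -16) = 10
E (White): max(-36, -11, 3, -35) = 3
F (White): max(4, 33, 24) = 33
G (White): max(3, -14, 38) = 38
A (Black): min(10, 3, 33, 38) = 3
H (White): max(-47, 13, -43, -6) = 13
J (White): max(9, -34) = 9
K (White): max(0, 22) = 22
L (White): max(30, -44) = 30
B (Black): min(13, 9, 22, 30) = 9
M (White): max(46, -29, -47) = 46
N (White): max(-46, -39) = -39
C (Black): min(46, -39) = -39
root (White): max(3, 9, -39) = 9
At root, White picks B (highest: 9).
At B, Black picks J (lowest: 9).
At J, White picks L17 (highest: 9).
Terminal value 9.

root -> B -> J -> L17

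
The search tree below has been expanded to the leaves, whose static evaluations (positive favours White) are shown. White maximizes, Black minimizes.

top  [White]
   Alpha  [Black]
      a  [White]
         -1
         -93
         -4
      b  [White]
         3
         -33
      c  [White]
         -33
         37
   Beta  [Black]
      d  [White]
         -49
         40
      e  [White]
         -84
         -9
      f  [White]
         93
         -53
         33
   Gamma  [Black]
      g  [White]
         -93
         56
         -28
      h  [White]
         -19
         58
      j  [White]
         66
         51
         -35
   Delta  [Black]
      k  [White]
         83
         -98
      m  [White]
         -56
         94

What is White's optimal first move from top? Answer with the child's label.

a (White): max(-1, -93, -4) = -1
b (White): max(3, -33) = 3
c (White): max(-33, 37) = 37
Alpha (Black): min(-1, 3, 37) = -1
d (White): max(-49, 40) = 40
e (White): max(-84, -9) = -9
f (White): max(93, -53, 33) = 93
Beta (Black): min(40, -9, 93) = -9
g (White): max(-93, 56, -28) = 56
h (White): max(-19, 58) = 58
j (White): max(66, 51, -35) = 66
Gamma (Black): min(56, 58, 66) = 56
k (White): max(83, -98) = 83
m (White): max(-56, 94) = 94
Delta (Black): min(83, 94) = 83
top (White): max(-1, -9, 56, 83) = 83
White at top wants the highest of {Alpha=-1, Beta=-9, Gamma=56, Delta=83}, so chooses Delta.

Delta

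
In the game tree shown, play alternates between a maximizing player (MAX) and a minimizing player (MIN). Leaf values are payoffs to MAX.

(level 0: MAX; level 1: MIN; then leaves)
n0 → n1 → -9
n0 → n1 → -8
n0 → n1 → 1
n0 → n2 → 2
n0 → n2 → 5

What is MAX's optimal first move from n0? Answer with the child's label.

n2

n1 (MIN): min(-9, -8, 1) = -9
n2 (MIN): min(2, 5) = 2
n0 (MAX): max(-9, 2) = 2
MAX at n0 wants the highest of {n1=-9, n2=2}, so chooses n2.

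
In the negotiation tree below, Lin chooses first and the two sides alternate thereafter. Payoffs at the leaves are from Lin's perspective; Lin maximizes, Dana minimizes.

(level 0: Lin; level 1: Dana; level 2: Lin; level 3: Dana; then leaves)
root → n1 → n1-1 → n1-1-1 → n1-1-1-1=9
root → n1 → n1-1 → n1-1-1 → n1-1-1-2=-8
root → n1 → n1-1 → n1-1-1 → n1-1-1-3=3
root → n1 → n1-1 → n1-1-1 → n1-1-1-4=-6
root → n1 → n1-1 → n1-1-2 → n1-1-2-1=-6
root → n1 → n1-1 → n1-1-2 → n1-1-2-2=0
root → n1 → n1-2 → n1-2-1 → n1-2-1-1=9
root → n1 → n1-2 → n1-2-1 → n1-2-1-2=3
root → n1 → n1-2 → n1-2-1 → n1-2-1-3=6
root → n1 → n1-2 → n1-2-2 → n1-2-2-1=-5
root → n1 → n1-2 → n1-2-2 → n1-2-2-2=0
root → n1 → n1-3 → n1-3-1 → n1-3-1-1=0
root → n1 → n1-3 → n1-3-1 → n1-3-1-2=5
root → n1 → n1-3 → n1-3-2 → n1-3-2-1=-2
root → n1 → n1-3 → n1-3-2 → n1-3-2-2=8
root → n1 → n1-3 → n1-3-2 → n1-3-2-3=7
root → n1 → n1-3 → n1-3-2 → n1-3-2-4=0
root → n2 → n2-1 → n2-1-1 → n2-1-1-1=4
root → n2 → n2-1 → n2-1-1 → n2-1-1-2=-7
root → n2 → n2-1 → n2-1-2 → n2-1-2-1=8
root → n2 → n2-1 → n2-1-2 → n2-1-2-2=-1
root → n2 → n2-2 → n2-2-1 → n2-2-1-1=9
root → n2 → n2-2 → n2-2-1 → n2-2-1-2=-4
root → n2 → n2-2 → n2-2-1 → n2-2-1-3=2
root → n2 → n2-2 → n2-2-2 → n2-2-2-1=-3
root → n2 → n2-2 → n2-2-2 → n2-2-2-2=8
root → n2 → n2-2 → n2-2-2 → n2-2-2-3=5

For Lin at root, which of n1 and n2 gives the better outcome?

n1-1-1 (Dana): min(9, -8, 3, -6) = -8
n1-1-2 (Dana): min(-6, 0) = -6
n1-1 (Lin): max(-8, -6) = -6
n1-2-1 (Dana): min(9, 3, 6) = 3
n1-2-2 (Dana): min(-5, 0) = -5
n1-2 (Lin): max(3, -5) = 3
n1-3-1 (Dana): min(0, 5) = 0
n1-3-2 (Dana): min(-2, 8, 7, 0) = -2
n1-3 (Lin): max(0, -2) = 0
n1 (Dana): min(-6, 3, 0) = -6
n2-1-1 (Dana): min(4, -7) = -7
n2-1-2 (Dana): min(8, -1) = -1
n2-1 (Lin): max(-7, -1) = -1
n2-2-1 (Dana): min(9, -4, 2) = -4
n2-2-2 (Dana): min(-3, 8, 5) = -3
n2-2 (Lin): max(-4, -3) = -3
n2 (Dana): min(-1, -3) = -3
Lin prefers the higher value; n1=-6, n2=-3. n2 is better since -3 > -6.

n2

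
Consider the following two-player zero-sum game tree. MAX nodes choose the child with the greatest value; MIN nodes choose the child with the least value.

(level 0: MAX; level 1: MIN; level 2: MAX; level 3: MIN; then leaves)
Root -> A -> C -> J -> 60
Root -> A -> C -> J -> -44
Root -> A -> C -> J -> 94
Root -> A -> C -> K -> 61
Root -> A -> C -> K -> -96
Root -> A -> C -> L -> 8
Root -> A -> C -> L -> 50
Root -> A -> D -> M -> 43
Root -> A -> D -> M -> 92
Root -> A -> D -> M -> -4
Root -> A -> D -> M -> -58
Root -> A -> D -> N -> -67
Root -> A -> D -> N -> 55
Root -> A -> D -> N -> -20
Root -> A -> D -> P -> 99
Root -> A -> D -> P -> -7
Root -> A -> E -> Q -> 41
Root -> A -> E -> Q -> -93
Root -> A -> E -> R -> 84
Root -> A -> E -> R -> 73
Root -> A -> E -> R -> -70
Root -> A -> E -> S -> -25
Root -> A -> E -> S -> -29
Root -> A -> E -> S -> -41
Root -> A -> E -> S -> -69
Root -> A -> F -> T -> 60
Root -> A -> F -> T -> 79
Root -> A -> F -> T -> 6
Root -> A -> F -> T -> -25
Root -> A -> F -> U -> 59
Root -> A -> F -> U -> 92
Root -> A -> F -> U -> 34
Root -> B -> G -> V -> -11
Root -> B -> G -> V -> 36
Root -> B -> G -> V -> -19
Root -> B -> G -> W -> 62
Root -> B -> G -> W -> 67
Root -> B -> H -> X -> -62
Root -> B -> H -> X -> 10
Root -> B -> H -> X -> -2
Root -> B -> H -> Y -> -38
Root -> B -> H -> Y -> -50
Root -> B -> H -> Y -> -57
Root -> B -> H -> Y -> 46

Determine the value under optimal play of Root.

J (MIN): min(60, -44, 94) = -44
K (MIN): min(61, -96) = -96
L (MIN): min(8, 50) = 8
C (MAX): max(-44, -96, 8) = 8
M (MIN): min(43, 92, -4, -58) = -58
N (MIN): min(-67, 55, -20) = -67
P (MIN): min(99, -7) = -7
D (MAX): max(-58, -67, -7) = -7
Q (MIN): min(41, -93) = -93
R (MIN): min(84, 73, -70) = -70
S (MIN): min(-25, -29, -41, -69) = -69
E (MAX): max(-93, -70, -69) = -69
T (MIN): min(60, 79, 6, -25) = -25
U (MIN): min(59, 92, 34) = 34
F (MAX): max(-25, 34) = 34
A (MIN): min(8, -7, -69, 34) = -69
V (MIN): min(-11, 36, -19) = -19
W (MIN): min(62, 67) = 62
G (MAX): max(-19, 62) = 62
X (MIN): min(-62, 10, -2) = -62
Y (MIN): min(-38, -50, -57, 46) = -57
H (MAX): max(-62, -57) = -57
B (MIN): min(62, -57) = -57
Root (MAX): max(-69, -57) = -57

-57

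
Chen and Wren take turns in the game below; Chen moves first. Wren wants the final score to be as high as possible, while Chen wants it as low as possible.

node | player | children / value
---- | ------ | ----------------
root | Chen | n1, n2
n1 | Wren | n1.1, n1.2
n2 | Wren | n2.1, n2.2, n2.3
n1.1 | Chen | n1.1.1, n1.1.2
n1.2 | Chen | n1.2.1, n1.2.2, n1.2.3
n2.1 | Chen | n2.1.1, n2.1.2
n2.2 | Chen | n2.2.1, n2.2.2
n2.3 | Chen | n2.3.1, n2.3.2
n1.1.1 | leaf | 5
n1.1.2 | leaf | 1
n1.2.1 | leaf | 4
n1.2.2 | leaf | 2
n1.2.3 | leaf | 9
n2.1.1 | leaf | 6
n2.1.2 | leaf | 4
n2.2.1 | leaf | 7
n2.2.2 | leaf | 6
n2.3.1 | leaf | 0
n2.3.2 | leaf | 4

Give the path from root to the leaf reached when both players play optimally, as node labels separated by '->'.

root -> n1 -> n1.2 -> n1.2.2

n1.1 (Chen): min(5, 1) = 1
n1.2 (Chen): min(4, 2, 9) = 2
n1 (Wren): max(1, 2) = 2
n2.1 (Chen): min(6, 4) = 4
n2.2 (Chen): min(7, 6) = 6
n2.3 (Chen): min(0, 4) = 0
n2 (Wren): max(4, 6, 0) = 6
root (Chen): min(2, 6) = 2
At root, Chen picks n1 (lowest: 2).
At n1, Wren picks n1.2 (highest: 2).
At n1.2, Chen picks n1.2.2 (lowest: 2).
Terminal value 2.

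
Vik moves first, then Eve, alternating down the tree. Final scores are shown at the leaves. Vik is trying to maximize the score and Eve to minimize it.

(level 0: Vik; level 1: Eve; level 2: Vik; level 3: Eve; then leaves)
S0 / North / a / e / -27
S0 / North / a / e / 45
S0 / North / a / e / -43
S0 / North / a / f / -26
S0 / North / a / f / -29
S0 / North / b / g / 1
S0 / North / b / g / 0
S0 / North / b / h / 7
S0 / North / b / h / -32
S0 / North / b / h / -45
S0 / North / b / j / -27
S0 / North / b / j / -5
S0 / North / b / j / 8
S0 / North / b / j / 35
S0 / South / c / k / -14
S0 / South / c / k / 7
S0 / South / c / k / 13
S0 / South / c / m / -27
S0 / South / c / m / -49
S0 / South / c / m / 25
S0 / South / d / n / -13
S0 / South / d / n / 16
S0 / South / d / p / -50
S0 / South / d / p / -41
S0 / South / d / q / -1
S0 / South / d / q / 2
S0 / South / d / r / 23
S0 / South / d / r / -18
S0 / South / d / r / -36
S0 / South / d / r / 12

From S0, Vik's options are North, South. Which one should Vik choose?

e (Eve): min(-27, 45, -43) = -43
f (Eve): min(-26, -29) = -29
a (Vik): max(-43, -29) = -29
g (Eve): min(1, 0) = 0
h (Eve): min(7, -32, -45) = -45
j (Eve): min(-27, -5, 8, 35) = -27
b (Vik): max(0, -45, -27) = 0
North (Eve): min(-29, 0) = -29
k (Eve): min(-14, 7, 13) = -14
m (Eve): min(-27, -49, 25) = -49
c (Vik): max(-14, -49) = -14
n (Eve): min(-13, 16) = -13
p (Eve): min(-50, -41) = -50
q (Eve): min(-1, 2) = -1
r (Eve): min(23, -18, -36, 12) = -36
d (Vik): max(-13, -50, -1, -36) = -1
South (Eve): min(-14, -1) = -14
S0 (Vik): max(-29, -14) = -14
Vik at S0 wants the highest of {North=-29, South=-14}, so chooses South.

South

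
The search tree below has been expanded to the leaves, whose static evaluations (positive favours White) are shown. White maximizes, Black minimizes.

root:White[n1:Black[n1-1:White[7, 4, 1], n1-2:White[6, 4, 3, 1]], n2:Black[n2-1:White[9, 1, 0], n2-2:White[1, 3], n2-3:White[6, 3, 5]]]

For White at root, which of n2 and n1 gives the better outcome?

n2-1 (White): max(9, 1, 0) = 9
n2-2 (White): max(1, 3) = 3
n2-3 (White): max(6, 3, 5) = 6
n2 (Black): min(9, 3, 6) = 3
n1-1 (White): max(7, 4, 1) = 7
n1-2 (White): max(6, 4, 3, 1) = 6
n1 (Black): min(7, 6) = 6
White prefers the higher value; n2=3, n1=6. n1 is better since 6 > 3.

n1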